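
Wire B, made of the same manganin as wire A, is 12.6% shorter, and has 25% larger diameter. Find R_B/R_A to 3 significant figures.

R ∝ L/d², so R_B/R_A = (1 − 12.6/100) × (1 + 25/100)⁻²
= 0.874 × 0.64 = 0.559

0.559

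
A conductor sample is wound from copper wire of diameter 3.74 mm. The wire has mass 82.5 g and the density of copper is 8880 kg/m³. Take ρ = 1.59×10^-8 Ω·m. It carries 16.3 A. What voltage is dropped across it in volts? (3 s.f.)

0.0200 V

A = π(d/2)² = π(1.8700e-03 m)² = 1.0986e-05 m²
L = m/(density·A) = 0.0825/(8880×1.0986e-05) = 0.8457 m
R = ρL/A = (1.59×10^-8)(0.8457)/(1.0986e-05) = 0.001224 Ω
V = IR = 16.3 × 0.001224 = 0.0200 V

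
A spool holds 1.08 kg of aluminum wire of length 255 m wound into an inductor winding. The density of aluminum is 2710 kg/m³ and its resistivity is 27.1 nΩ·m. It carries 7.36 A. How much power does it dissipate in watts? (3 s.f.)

240 W

ρ = 27.1 nΩ·m = 2.71×10^-8 Ω·m
A = m/(density·L) = 1.08/(2710×255) = 1.5628e-06 m²
R = ρL/A = (2.71×10^-8)(255)/(1.5628e-06) = 4.422 Ω
P = I²R = (7.36)² × 4.422 = 240 W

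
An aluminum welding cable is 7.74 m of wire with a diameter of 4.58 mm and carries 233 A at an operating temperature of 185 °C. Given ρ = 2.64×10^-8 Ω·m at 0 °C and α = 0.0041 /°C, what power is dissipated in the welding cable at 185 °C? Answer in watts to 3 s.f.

1180 W

A = π(d/2)² = π(2.2900e-03 m)² = 1.647e-05 m²
R₍0₎ = ρL/A = (2.64×10^-8)(7.74)/(1.647e-05) = 0.0124 Ω
R₍185₎ = R₍0₎(1 + αΔT) = 0.0124 × (1 + 0.0041×185) = 0.02181 Ω
P = I²R = (233)² × 0.02181 = 1180 W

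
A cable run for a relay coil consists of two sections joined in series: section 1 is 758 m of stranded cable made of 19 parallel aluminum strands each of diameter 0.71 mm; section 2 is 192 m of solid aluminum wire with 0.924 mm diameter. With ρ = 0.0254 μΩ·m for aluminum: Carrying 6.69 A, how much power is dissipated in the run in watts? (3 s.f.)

440 W

ρ = 0.0254 μΩ·m = 2.54×10^-8 Ω·m
Section 1: A_strand = π(3.5500e-04)² = 3.959e-07 m²; R₁ = ρL/(N·A_s) = (2.54×10^-8)(758)/(19×3.959e-07) = 2.559 Ω
Section 2: A = π(d/2)² = π(4.6200e-04 m)² = 6.706e-07 m²
R₂ = (2.54×10^-8)(192)/(6.706e-07) = 7.273 Ω
R = R₁ + R₂ = 9.832 Ω
P = I²R = (6.69)² × 9.832 = 440 W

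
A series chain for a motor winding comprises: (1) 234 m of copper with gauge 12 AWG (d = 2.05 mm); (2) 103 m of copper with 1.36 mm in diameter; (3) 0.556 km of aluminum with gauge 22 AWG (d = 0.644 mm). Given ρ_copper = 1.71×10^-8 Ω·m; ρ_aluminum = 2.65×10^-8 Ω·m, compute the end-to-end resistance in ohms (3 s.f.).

47.7 Ω

Seg 1: A = π(2.05/2 mm)² = π(1.0250e-03 m)² = 3.301e-06 m²
R_1 = (1.71×10^-8)(234)/(3.301e-06) = 1.212 Ω
Seg 2: A = π(d/2)² = π(6.8000e-04 m)² = 1.453e-06 m²
R_2 = (1.71×10^-8)(103)/(1.453e-06) = 1.212 Ω
Seg 3: A = π(0.644/2 mm)² = π(3.2200e-04 m)² = 3.257e-07 m²
R_3 = (2.65×10^-8)(556)/(3.257e-07) = 45.23 Ω
R_total = R_1 + R_2 + R_3 = 47.7 Ω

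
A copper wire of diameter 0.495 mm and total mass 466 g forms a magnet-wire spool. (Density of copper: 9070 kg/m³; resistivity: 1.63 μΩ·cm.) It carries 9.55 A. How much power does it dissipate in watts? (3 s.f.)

2060 W

ρ = 1.63 μΩ·cm = 1.63×10^-8 Ω·m
A = π(d/2)² = π(2.4750e-04 m)² = 1.9244e-07 m²
L = m/(density·A) = 0.466/(9070×1.9244e-07) = 267 m
R = ρL/A = (1.63×10^-8)(267)/(1.9244e-07) = 22.61 Ω
P = I²R = (9.55)² × 22.61 = 2060 W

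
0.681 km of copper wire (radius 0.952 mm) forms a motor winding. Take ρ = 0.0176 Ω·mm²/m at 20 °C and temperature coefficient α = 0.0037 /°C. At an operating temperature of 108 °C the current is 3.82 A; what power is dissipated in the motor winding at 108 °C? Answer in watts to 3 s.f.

81.4 W

ρ = 0.0176 Ω·mm²/m = 1.76×10^-8 Ω·m
A = πr² = π(9.5200e-04 m)² = 2.847e-06 m²
R₍20₎ = ρL/A = (1.76×10^-8)(681)/(2.847e-06) = 4.21 Ω
R₍108₎ = R₍20₎(1 + αΔT) = 4.21 × (1 + 0.0037×88) = 5.58 Ω
P = I²R = (3.82)² × 5.58 = 81.4 W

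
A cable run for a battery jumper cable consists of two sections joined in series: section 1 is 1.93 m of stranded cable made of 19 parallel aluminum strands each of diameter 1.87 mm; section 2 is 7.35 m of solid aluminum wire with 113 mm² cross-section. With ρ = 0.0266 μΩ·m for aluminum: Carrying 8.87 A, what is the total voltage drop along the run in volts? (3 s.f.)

ρ = 0.0266 μΩ·m = 2.66×10^-8 Ω·m
Section 1: A_strand = π(9.3500e-04)² = 2.746e-06 m²; R₁ = ρL/(N·A_s) = (2.66×10^-8)(1.93)/(19×2.746e-06) = 9.838×10^-4 Ω
Section 2: A = 113 mm² = 1.130e-04 m²
R₂ = (2.66×10^-8)(7.35)/(1.130e-04) = 0.00173 Ω
R = R₁ + R₂ = 0.002714 Ω
V = IR = 8.87 × 0.002714 = 0.0241 V

0.0241 V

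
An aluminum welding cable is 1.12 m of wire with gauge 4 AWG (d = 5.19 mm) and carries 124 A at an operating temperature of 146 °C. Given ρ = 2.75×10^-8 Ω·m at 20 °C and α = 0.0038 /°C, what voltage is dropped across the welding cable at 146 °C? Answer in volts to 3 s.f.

0.267 V

A = π(5.19/2 mm)² = π(2.5950e-03 m)² = 2.116e-05 m²
R₍20₎ = ρL/A = (2.75×10^-8)(1.12)/(2.116e-05) = 0.001456 Ω
R₍146₎ = R₍20₎(1 + αΔT) = 0.001456 × (1 + 0.0038×126) = 0.002153 Ω
V = IR = 124 × 0.002153 = 0.267 V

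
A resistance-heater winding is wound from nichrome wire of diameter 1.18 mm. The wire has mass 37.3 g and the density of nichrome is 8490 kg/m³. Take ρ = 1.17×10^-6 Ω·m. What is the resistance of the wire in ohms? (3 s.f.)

4.30 Ω

A = π(d/2)² = π(5.9000e-04 m)² = 1.0936e-06 m²
L = m/(density·A) = 0.0373/(8490×1.0936e-06) = 4.017 m
R = ρL/A = (1.17×10^-6)(4.017)/(1.0936e-06) = 4.30 Ω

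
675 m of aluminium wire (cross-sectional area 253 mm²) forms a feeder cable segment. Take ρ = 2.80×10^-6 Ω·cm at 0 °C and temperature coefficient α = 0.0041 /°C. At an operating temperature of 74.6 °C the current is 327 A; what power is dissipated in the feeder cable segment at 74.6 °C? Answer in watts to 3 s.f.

10400 W

ρ = 2.80×10^-6 Ω·cm = 2.80×10^-8 Ω·m
A = 253 mm² = 2.530e-04 m²
R₍0₎ = ρL/A = (2.80×10^-8)(675)/(2.530e-04) = 0.0747 Ω
R₍74.6₎ = R₍0₎(1 + αΔT) = 0.0747 × (1 + 0.0041×74.6) = 0.09755 Ω
P = I²R = (327)² × 0.09755 = 10400 W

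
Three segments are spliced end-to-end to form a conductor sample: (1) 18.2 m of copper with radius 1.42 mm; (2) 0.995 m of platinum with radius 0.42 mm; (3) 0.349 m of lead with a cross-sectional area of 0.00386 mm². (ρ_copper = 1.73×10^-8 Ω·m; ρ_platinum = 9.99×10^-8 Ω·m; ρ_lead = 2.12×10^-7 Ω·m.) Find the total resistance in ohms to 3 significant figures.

19.4 Ω

Seg 1: A = πr² = π(1.4200e-03 m)² = 6.335e-06 m²
R_1 = (1.73×10^-8)(18.2)/(6.335e-06) = 0.0497 Ω
Seg 2: A = πr² = π(4.2000e-04 m)² = 5.542e-07 m²
R_2 = (9.99×10^-8)(0.995)/(5.542e-07) = 0.1794 Ω
Seg 3: A = 0.00386 mm² = 3.860e-09 m²
R_3 = (2.12×10^-7)(0.349)/(3.860e-09) = 19.17 Ω
R_total = R_1 + R_2 + R_3 = 19.4 Ω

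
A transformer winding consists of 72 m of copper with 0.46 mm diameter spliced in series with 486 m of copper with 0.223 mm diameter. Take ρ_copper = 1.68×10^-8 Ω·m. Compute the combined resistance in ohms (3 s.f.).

Segment 1: A = π(d/2)² = π(2.3000e-04 m)² = 1.662e-07 m²
R₁ = ρL/A = (1.68×10^-8)(72)/(1.662e-07) = 7.278 Ω
Segment 2: A = π(d/2)² = π(1.1150e-04 m)² = 3.906e-08 m²
R₂ = (1.68×10^-8)(486)/(3.906e-08) = 209 Ω
R = R₁ + R₂ = 216 Ω

216 Ω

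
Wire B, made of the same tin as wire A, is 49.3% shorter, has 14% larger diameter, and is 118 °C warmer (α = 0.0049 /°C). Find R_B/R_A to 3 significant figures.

R ∝ ρL/d² with ρ ∝ (1+αΔT), so R_B/R_A = (1 − 49.3/100) × (1 + 14/100)⁻² × (1 + 0.0049×118)
= 0.507 × 0.7695 × 1.578 = 0.616

0.616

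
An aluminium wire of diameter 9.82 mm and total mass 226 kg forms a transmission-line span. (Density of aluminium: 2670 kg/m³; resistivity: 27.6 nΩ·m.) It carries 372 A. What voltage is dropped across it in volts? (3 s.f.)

ρ = 27.6 nΩ·m = 2.76×10^-8 Ω·m
A = π(d/2)² = π(4.9100e-03 m)² = 7.5738e-05 m²
L = m/(density·A) = 226/(2670×7.5738e-05) = 1118 m
R = ρL/A = (2.76×10^-8)(1118)/(7.5738e-05) = 0.4073 Ω
V = IR = 372 × 0.4073 = 152 V

152 V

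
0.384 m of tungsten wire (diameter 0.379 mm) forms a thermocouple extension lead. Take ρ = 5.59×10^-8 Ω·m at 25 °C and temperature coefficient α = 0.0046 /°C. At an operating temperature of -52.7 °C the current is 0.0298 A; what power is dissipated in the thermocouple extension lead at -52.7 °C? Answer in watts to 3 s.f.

A = π(d/2)² = π(1.8950e-04 m)² = 1.128e-07 m²
R₍25₎ = ρL/A = (5.59×10^-8)(0.384)/(1.128e-07) = 0.1903 Ω
R₍-52.7₎ = R₍25₎(1 + αΔT) = 0.1903 × (1 + 0.0046×-77.7) = 0.1223 Ω
P = I²R = (0.0298)² × 0.1223 = 1.09×10^-4 W

1.09×10^-4 W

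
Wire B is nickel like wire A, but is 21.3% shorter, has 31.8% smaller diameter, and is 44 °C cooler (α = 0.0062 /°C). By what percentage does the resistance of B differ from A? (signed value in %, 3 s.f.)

R ∝ ρL/d² with ρ ∝ (1+αΔT), so R_B/R_A = (1 − 21.3/100) × (1 − 31.8/100)⁻² × (1 − 0.0062×44)
= 0.787 × 2.15 × 0.7272 = 1.23
(R_B − R_A)/R_A = 1.23 − 1 = 23.0%

23.0%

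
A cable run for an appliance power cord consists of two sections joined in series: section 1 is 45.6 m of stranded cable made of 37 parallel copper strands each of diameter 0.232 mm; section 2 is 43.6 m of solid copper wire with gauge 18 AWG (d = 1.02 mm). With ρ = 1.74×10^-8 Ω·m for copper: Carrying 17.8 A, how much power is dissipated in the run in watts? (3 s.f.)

455 W

Section 1: A_strand = π(1.1600e-04)² = 4.227e-08 m²; R₁ = ρL/(N·A_s) = (1.74×10^-8)(45.6)/(37×4.227e-08) = 0.5073 Ω
Section 2: A = π(1.02/2 mm)² = π(5.1000e-04 m)² = 8.171e-07 m²
R₂ = (1.74×10^-8)(43.6)/(8.171e-07) = 0.9284 Ω
R = R₁ + R₂ = 1.436 Ω
P = I²R = (17.8)² × 1.436 = 455 W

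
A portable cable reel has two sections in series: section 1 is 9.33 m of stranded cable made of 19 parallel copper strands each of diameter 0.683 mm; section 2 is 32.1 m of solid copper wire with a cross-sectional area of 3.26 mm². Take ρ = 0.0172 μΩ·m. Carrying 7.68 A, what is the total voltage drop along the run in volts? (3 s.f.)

1.48 V

ρ = 0.0172 μΩ·m = 1.72×10^-8 Ω·m
Section 1: A_strand = π(3.4150e-04)² = 3.664e-07 m²; R₁ = ρL/(N·A_s) = (1.72×10^-8)(9.33)/(19×3.664e-07) = 0.02305 Ω
Section 2: A = 3.26 mm² = 3.260e-06 m²
R₂ = (1.72×10^-8)(32.1)/(3.260e-06) = 0.1694 Ω
R = R₁ + R₂ = 0.1924 Ω
V = IR = 7.68 × 0.1924 = 1.48 V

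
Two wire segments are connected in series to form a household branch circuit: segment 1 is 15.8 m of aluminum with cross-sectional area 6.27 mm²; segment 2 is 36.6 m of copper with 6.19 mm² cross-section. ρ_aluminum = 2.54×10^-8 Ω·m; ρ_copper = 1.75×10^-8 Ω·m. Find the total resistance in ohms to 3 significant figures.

Segment 1: A = 6.27 mm² = 6.270e-06 m²
R₁ = ρL/A = (2.54×10^-8)(15.8)/(6.270e-06) = 0.06401 Ω
Segment 2: A = 6.19 mm² = 6.190e-06 m²
R₂ = (1.75×10^-8)(36.6)/(6.190e-06) = 0.1035 Ω
R = R₁ + R₂ = 0.167 Ω

0.167 Ω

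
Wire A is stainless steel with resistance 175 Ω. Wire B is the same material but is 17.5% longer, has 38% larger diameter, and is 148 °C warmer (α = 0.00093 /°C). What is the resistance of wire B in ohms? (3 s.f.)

R ∝ ρL/d² with ρ ∝ (1+αΔT), so R_B/R_A = (1 + 17.5/100) × (1 + 38/100)⁻² × (1 + 0.00093×148)
= 1.175 × 0.5251 × 1.138 = 0.7019
R_B = 0.7019 × 175 = 123 Ω

123 Ω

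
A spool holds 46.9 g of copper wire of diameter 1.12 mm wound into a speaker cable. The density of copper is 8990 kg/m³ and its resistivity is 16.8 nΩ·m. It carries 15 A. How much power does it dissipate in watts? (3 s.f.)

ρ = 16.8 nΩ·m = 1.68×10^-8 Ω·m
A = π(d/2)² = π(5.6000e-04 m)² = 9.8520e-07 m²
L = m/(density·A) = 0.0469/(8990×9.8520e-07) = 5.295 m
R = ρL/A = (1.68×10^-8)(5.295)/(9.8520e-07) = 0.0903 Ω
P = I²R = (15)² × 0.0903 = 20.3 W

20.3 W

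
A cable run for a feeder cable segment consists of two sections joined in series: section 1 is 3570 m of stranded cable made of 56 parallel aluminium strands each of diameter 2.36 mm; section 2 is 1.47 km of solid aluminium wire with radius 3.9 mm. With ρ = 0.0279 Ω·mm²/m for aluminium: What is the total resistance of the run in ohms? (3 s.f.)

ρ = 0.0279 Ω·mm²/m = 2.79×10^-8 Ω·m
Section 1: A_strand = π(1.1800e-03)² = 4.374e-06 m²; R₁ = ρL/(N·A_s) = (2.79×10^-8)(3570)/(56×4.374e-06) = 0.4066 Ω
Section 2: A = πr² = π(3.9000e-03 m)² = 4.778e-05 m²
R₂ = (2.79×10^-8)(1470)/(4.778e-05) = 0.8583 Ω
R = R₁ + R₂ = 1.26 Ω

1.26 Ω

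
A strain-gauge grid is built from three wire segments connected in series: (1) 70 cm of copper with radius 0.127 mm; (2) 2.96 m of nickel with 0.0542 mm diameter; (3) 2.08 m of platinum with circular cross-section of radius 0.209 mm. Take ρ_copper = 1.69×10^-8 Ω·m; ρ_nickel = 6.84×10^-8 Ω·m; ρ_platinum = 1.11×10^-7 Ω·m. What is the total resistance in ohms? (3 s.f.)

Seg 1: A = πr² = π(1.2700e-04 m)² = 5.067e-08 m²
R_1 = (1.69×10^-8)(0.7)/(5.067e-08) = 0.2335 Ω
Seg 2: A = π(d/2)² = π(2.7100e-05 m)² = 2.307e-09 m²
R_2 = (6.84×10^-8)(2.96)/(2.307e-09) = 87.75 Ω
Seg 3: A = πr² = π(2.0900e-04 m)² = 1.372e-07 m²
R_3 = (1.11×10^-7)(2.08)/(1.372e-07) = 1.682 Ω
R_total = R_1 + R_2 + R_3 = 89.7 Ω

89.7 Ω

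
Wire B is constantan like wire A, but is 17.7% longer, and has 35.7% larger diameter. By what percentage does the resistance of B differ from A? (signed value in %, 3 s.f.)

R ∝ L/d², so R_B/R_A = (1 + 17.7/100) × (1 + 35.7/100)⁻²
= 1.177 × 0.5431 = 0.6392
(R_B − R_A)/R_A = 0.6392 − 1 = -36.1%

-36.1%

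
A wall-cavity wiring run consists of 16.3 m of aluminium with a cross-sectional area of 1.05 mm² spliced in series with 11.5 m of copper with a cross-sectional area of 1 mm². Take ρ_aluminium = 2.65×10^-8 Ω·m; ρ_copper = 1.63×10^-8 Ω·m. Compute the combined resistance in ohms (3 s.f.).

0.599 Ω

Segment 1: A = 1.05 mm² = 1.050e-06 m²
R₁ = ρL/A = (2.65×10^-8)(16.3)/(1.050e-06) = 0.4114 Ω
Segment 2: A = 1 mm² = 1.000e-06 m²
R₂ = (1.63×10^-8)(11.5)/(1.000e-06) = 0.1875 Ω
R = R₁ + R₂ = 0.599 Ω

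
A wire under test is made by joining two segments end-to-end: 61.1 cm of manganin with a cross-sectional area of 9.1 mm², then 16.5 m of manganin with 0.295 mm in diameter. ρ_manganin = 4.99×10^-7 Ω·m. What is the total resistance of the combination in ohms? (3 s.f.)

120 Ω

Segment 1: A = 9.1 mm² = 9.100e-06 m²
R₁ = ρL/A = (4.99×10^-7)(0.611)/(9.100e-06) = 0.0335 Ω
Segment 2: A = π(d/2)² = π(1.4750e-04 m)² = 6.835e-08 m²
R₂ = (4.99×10^-7)(16.5)/(6.835e-08) = 120.5 Ω
R = R₁ + R₂ = 120 Ω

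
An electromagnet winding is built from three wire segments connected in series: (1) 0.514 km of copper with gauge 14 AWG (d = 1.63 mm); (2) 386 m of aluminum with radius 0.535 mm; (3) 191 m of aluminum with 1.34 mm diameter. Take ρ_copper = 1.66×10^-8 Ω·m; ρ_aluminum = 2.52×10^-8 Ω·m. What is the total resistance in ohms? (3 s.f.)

Seg 1: A = π(1.63/2 mm)² = π(8.1500e-04 m)² = 2.087e-06 m²
R_1 = (1.66×10^-8)(514)/(2.087e-06) = 4.089 Ω
Seg 2: A = πr² = π(5.3500e-04 m)² = 8.992e-07 m²
R_2 = (2.52×10^-8)(386)/(8.992e-07) = 10.82 Ω
Seg 3: A = π(d/2)² = π(6.7000e-04 m)² = 1.410e-06 m²
R_3 = (2.52×10^-8)(191)/(1.410e-06) = 3.413 Ω
R_total = R_1 + R_2 + R_3 = 18.3 Ω

18.3 Ω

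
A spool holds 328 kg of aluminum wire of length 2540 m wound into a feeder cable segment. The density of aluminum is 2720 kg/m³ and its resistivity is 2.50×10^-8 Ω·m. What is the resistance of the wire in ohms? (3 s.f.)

A = m/(density·L) = 328/(2720×2540) = 4.7476e-05 m²
R = ρL/A = (2.50×10^-8)(2540)/(4.7476e-05) = 1.34 Ω

1.34 Ω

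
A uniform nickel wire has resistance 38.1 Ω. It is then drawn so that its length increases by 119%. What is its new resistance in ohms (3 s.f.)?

183 Ω

k = 1 + 119/100 = 2.19; volume constant ⇒ A' = A/k, so R' = k²R.
R' = 4.796 × 38.1 = 183 Ω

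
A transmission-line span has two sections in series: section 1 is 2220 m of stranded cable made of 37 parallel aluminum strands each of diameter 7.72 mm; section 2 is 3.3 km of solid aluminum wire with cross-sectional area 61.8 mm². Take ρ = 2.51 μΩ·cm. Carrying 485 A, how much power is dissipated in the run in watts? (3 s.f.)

ρ = 2.51 μΩ·cm = 2.51×10^-8 Ω·m
Section 1: A_strand = π(3.8600e-03)² = 4.681e-05 m²; R₁ = ρL/(N·A_s) = (2.51×10^-8)(2220)/(37×4.681e-05) = 0.03217 Ω
Section 2: A = 61.8 mm² = 6.180e-05 m²
R₂ = (2.51×10^-8)(3300)/(6.180e-05) = 1.34 Ω
R = R₁ + R₂ = 1.372 Ω
P = I²R = (485)² × 1.372 = 3.23×10^5 W

3.23×10^5 W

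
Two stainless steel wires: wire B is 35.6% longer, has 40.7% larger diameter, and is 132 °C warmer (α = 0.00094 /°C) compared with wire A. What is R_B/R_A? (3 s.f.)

0.770

R ∝ ρL/d² with ρ ∝ (1+αΔT), so R_B/R_A = (1 + 35.6/100) × (1 + 40.7/100)⁻² × (1 + 0.00094×132)
= 1.356 × 0.5051 × 1.124 = 0.770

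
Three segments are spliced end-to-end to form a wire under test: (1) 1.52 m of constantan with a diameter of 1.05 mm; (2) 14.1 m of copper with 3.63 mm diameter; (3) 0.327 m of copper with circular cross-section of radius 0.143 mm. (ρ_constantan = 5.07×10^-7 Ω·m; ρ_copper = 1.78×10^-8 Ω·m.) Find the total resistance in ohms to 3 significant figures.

Seg 1: A = π(d/2)² = π(5.2500e-04 m)² = 8.659e-07 m²
R_1 = (5.07×10^-7)(1.52)/(8.659e-07) = 0.89 Ω
Seg 2: A = π(d/2)² = π(1.8150e-03 m)² = 1.035e-05 m²
R_2 = (1.78×10^-8)(14.1)/(1.035e-05) = 0.02425 Ω
Seg 3: A = πr² = π(1.4300e-04 m)² = 6.424e-08 m²
R_3 = (1.78×10^-8)(0.327)/(6.424e-08) = 0.0906 Ω
R_total = R_1 + R_2 + R_3 = 1.00 Ω

1.00 Ω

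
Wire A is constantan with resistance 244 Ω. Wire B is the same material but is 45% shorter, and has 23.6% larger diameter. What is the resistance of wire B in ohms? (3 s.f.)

R ∝ L/d², so R_B/R_A = (1 − 45/100) × (1 + 23.6/100)⁻²
= 0.55 × 0.6546 = 0.36
R_B = 0.36 × 244 = 87.8 Ω

87.8 Ω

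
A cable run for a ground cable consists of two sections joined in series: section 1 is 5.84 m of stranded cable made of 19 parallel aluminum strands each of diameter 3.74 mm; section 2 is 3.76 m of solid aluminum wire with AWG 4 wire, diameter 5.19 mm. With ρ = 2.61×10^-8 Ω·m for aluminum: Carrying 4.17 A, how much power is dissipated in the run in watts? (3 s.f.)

Section 1: A_strand = π(1.8700e-03)² = 1.099e-05 m²; R₁ = ρL/(N·A_s) = (2.61×10^-8)(5.84)/(19×1.099e-05) = 7.302×10^-4 Ω
Section 2: A = π(5.19/2 mm)² = π(2.5950e-03 m)² = 2.116e-05 m²
R₂ = (2.61×10^-8)(3.76)/(2.116e-05) = 0.004639 Ω
R = R₁ + R₂ = 0.005369 Ω
P = I²R = (4.17)² × 0.005369 = 0.0934 W

0.0934 W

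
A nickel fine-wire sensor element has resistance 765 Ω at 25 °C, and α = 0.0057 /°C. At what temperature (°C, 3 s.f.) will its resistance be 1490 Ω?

R = R₀(1 + α(T − T₀)) ⇒ T = T₀ + (R/R₀ − 1)/α
T = 25 + (1490/765 − 1)/0.0057 = 25 + (0.9477)/0.0057 = 191 °C

191 °C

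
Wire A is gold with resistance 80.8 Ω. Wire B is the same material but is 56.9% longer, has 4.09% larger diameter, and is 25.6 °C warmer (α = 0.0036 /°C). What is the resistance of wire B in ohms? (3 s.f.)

128 Ω

R ∝ ρL/d² with ρ ∝ (1+αΔT), so R_B/R_A = (1 + 56.9/100) × (1 + 4.09/100)⁻² × (1 + 0.0036×25.6)
= 1.569 × 0.923 × 1.092 = 1.582
R_B = 1.582 × 80.8 = 128 Ω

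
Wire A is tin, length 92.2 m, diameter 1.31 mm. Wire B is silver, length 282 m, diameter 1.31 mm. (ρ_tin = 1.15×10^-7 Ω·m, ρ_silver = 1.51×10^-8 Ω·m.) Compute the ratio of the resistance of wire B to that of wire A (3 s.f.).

0.402

R ∝ ρL/d², so R_B/R_A = (ρ_B/ρ_A) × (L_B/L_A)
= (1.51×10^-8/1.15×10^-7) × (282/92.2) = 0.402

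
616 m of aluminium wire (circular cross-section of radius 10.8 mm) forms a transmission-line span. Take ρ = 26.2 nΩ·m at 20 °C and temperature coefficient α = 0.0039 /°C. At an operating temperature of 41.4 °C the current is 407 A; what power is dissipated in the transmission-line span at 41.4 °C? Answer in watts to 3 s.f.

7900 W

ρ = 26.2 nΩ·m = 2.62×10^-8 Ω·m
A = πr² = π(1.0800e-02 m)² = 3.664e-04 m²
R₍20₎ = ρL/A = (2.62×10^-8)(616)/(3.664e-04) = 0.04404 Ω
R₍41.4₎ = R₍20₎(1 + αΔT) = 0.04404 × (1 + 0.0039×21.4) = 0.04772 Ω
P = I²R = (407)² × 0.04772 = 7900 W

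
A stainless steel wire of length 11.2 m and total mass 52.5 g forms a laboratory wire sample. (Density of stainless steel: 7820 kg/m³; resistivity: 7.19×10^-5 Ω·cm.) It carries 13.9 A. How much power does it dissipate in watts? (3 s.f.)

2600 W

ρ = 7.19×10^-5 Ω·cm = 7.19×10^-7 Ω·m
A = m/(density·L) = 0.0525/(7820×11.2) = 5.9942e-07 m²
R = ρL/A = (7.19×10^-7)(11.2)/(5.9942e-07) = 13.43 Ω
P = I²R = (13.9)² × 13.43 = 2600 W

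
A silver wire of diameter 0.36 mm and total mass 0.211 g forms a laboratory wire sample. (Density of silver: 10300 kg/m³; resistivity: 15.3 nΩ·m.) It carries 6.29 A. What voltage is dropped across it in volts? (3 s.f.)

ρ = 15.3 nΩ·m = 1.53×10^-8 Ω·m
A = π(d/2)² = π(1.8000e-04 m)² = 1.0179e-07 m²
L = m/(density·A) = 2.110×10^-4/(10300×1.0179e-07) = 0.2013 m
R = ρL/A = (1.53×10^-8)(0.2013)/(1.0179e-07) = 0.03025 Ω
V = IR = 6.29 × 0.03025 = 0.190 V

0.190 V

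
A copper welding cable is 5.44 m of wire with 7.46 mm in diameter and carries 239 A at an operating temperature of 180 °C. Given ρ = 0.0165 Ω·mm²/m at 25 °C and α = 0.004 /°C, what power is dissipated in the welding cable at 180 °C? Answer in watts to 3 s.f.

ρ = 0.0165 Ω·mm²/m = 1.65×10^-8 Ω·m
A = π(d/2)² = π(3.7300e-03 m)² = 4.371e-05 m²
R₍25₎ = ρL/A = (1.65×10^-8)(5.44)/(4.371e-05) = 0.002054 Ω
R₍180₎ = R₍25₎(1 + αΔT) = 0.002054 × (1 + 0.004×155) = 0.003327 Ω
P = I²R = (239)² × 0.003327 = 190 W

190 W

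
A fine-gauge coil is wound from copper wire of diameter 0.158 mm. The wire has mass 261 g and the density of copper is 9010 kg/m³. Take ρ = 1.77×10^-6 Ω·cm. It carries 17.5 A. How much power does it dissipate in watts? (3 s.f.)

ρ = 1.77×10^-6 Ω·cm = 1.77×10^-8 Ω·m
A = π(d/2)² = π(7.9000e-05 m)² = 1.9607e-08 m²
L = m/(density·A) = 0.261/(9010×1.9607e-08) = 1477 m
R = ρL/A = (1.77×10^-8)(1477)/(1.9607e-08) = 1334 Ω
P = I²R = (17.5)² × 1334 = 4.08×10^5 W

4.08×10^5 W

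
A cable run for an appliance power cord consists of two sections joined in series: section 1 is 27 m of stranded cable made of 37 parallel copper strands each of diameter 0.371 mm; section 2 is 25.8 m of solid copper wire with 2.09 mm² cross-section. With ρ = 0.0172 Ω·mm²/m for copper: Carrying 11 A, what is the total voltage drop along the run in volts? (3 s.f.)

3.61 V

ρ = 0.0172 Ω·mm²/m = 1.72×10^-8 Ω·m
Section 1: A_strand = π(1.8550e-04)² = 1.081e-07 m²; R₁ = ρL/(N·A_s) = (1.72×10^-8)(27)/(37×1.081e-07) = 0.1161 Ω
Section 2: A = 2.09 mm² = 2.090e-06 m²
R₂ = (1.72×10^-8)(25.8)/(2.090e-06) = 0.2123 Ω
R = R₁ + R₂ = 0.3284 Ω
V = IR = 11 × 0.3284 = 3.61 V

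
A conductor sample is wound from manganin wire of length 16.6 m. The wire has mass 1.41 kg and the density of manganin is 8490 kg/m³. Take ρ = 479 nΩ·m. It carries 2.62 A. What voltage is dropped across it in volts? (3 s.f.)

2.08 V

ρ = 479 nΩ·m = 4.79×10^-7 Ω·m
A = m/(density·L) = 1.41/(8490×16.6) = 1.0005e-05 m²
R = ρL/A = (4.79×10^-7)(16.6)/(1.0005e-05) = 0.7948 Ω
V = IR = 2.62 × 0.7948 = 2.08 V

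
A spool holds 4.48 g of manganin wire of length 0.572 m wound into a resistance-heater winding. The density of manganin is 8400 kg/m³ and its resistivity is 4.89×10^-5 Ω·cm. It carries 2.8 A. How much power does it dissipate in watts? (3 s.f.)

ρ = 4.89×10^-5 Ω·cm = 4.89×10^-7 Ω·m
A = m/(density·L) = 0.00448/(8400×0.572) = 9.3240e-07 m²
R = ρL/A = (4.89×10^-7)(0.572)/(9.3240e-07) = 0.3 Ω
P = I²R = (2.8)² × 0.3 = 2.35 W

2.35 W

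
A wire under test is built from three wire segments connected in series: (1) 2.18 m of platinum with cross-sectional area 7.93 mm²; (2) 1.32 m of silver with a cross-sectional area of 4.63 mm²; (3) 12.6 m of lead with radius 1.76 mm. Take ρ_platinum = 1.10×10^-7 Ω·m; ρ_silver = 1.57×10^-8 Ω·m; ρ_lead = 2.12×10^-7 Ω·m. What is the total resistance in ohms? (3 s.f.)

Seg 1: A = 7.93 mm² = 7.930e-06 m²
R_1 = (1.10×10^-7)(2.18)/(7.930e-06) = 0.03024 Ω
Seg 2: A = 4.63 mm² = 4.630e-06 m²
R_2 = (1.57×10^-8)(1.32)/(4.630e-06) = 0.004476 Ω
Seg 3: A = πr² = π(1.7600e-03 m)² = 9.731e-06 m²
R_3 = (2.12×10^-7)(12.6)/(9.731e-06) = 0.2745 Ω
R_total = R_1 + R_2 + R_3 = 0.309 Ω

0.309 Ω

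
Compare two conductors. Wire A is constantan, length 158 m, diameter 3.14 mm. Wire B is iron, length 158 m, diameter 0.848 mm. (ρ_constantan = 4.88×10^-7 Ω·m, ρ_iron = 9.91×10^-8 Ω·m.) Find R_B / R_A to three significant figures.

R ∝ ρL/d², so R_B/R_A = (ρ_B/ρ_A) × (d_A/d_B)²
= (9.91×10^-8/4.88×10^-7) × (3.14/0.848)² = 2.78

2.78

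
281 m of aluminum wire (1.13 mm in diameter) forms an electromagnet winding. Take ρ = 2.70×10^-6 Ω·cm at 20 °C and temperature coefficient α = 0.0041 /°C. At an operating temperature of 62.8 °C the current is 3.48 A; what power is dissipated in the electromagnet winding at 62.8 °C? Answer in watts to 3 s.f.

ρ = 2.70×10^-6 Ω·cm = 2.70×10^-8 Ω·m
A = π(d/2)² = π(5.6500e-04 m)² = 1.003e-06 m²
R₍20₎ = ρL/A = (2.70×10^-8)(281)/(1.003e-06) = 7.565 Ω
R₍62.8₎ = R₍20₎(1 + αΔT) = 7.565 × (1 + 0.0041×42.8) = 8.893 Ω
P = I²R = (3.48)² × 8.893 = 108 W

108 W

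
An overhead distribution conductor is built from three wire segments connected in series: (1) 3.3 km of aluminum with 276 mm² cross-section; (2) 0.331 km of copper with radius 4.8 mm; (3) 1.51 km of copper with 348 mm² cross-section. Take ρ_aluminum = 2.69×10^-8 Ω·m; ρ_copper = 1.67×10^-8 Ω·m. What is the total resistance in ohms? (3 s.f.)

Seg 1: A = 276 mm² = 2.760e-04 m²
R_1 = (2.69×10^-8)(3300)/(2.760e-04) = 0.3216 Ω
Seg 2: A = πr² = π(4.8000e-03 m)² = 7.238e-05 m²
R_2 = (1.67×10^-8)(331)/(7.238e-05) = 0.07637 Ω
Seg 3: A = 348 mm² = 3.480e-04 m²
R_3 = (1.67×10^-8)(1510)/(3.480e-04) = 0.07246 Ω
R_total = R_1 + R_2 + R_3 = 0.470 Ω

0.470 Ω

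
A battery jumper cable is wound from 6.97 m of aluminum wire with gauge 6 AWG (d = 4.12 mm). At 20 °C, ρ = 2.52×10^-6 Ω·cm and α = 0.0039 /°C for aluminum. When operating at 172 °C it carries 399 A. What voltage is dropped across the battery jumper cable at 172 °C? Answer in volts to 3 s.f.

ρ = 2.52×10^-6 Ω·cm = 2.52×10^-8 Ω·m
A = π(4.12/2 mm)² = π(2.0600e-03 m)² = 1.333e-05 m²
R₍20₎ = ρL/A = (2.52×10^-8)(6.97)/(1.333e-05) = 0.01317 Ω
R₍172₎ = R₍20₎(1 + αΔT) = 0.01317 × (1 + 0.0039×152) = 0.02099 Ω
V = IR = 399 × 0.02099 = 8.37 V

8.37 V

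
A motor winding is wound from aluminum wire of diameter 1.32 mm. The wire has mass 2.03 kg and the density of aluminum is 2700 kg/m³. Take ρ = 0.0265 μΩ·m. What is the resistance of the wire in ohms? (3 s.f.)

ρ = 0.0265 μΩ·m = 2.65×10^-8 Ω·m
A = π(d/2)² = π(6.6000e-04 m)² = 1.3685e-06 m²
L = m/(density·A) = 2.03/(2700×1.3685e-06) = 549.4 m
R = ρL/A = (2.65×10^-8)(549.4)/(1.3685e-06) = 10.6 Ω

10.6 Ω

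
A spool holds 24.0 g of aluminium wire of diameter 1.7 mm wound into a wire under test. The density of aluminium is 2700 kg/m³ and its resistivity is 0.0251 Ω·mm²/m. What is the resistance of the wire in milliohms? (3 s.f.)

43.3 mΩ

ρ = 0.0251 Ω·mm²/m = 2.51×10^-8 Ω·m
A = π(d/2)² = π(8.5000e-04 m)² = 2.2698e-06 m²
L = m/(density·A) = 0.024/(2700×2.2698e-06) = 3.916 m
R = ρL/A = (2.51×10^-8)(3.916)/(2.2698e-06) = 43.3 mΩ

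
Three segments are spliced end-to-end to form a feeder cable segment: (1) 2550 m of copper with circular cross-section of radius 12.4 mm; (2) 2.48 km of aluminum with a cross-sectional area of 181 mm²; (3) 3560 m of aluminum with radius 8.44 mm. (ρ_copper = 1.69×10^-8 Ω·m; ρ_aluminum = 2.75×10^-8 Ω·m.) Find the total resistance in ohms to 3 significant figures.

0.903 Ω

Seg 1: A = πr² = π(1.2400e-02 m)² = 4.831e-04 m²
R_1 = (1.69×10^-8)(2550)/(4.831e-04) = 0.08921 Ω
Seg 2: A = 181 mm² = 1.810e-04 m²
R_2 = (2.75×10^-8)(2480)/(1.810e-04) = 0.3768 Ω
Seg 3: A = πr² = π(8.4400e-03 m)² = 2.238e-04 m²
R_3 = (2.75×10^-8)(3560)/(2.238e-04) = 0.4375 Ω
R_total = R_1 + R_2 + R_3 = 0.903 Ω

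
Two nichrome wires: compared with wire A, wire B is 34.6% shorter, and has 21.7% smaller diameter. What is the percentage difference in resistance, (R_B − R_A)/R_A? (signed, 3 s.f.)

R ∝ L/d², so R_B/R_A = (1 − 34.6/100) × (1 − 21.7/100)⁻²
= 0.654 × 1.631 = 1.067
(R_B − R_A)/R_A = 1.067 − 1 = 6.67%

6.67%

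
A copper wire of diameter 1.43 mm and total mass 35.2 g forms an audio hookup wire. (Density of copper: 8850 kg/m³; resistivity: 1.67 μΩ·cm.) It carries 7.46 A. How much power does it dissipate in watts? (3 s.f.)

ρ = 1.67 μΩ·cm = 1.67×10^-8 Ω·m
A = π(d/2)² = π(7.1500e-04 m)² = 1.6061e-06 m²
L = m/(density·A) = 0.0352/(8850×1.6061e-06) = 2.476 m
R = ρL/A = (1.67×10^-8)(2.476)/(1.6061e-06) = 0.02575 Ω
P = I²R = (7.46)² × 0.02575 = 1.43 W

1.43 W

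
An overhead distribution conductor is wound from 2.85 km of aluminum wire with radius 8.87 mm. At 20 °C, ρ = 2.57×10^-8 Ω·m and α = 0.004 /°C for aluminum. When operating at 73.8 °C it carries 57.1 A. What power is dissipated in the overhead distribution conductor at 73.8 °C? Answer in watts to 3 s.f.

A = πr² = π(8.8700e-03 m)² = 2.472e-04 m²
R₍20₎ = ρL/A = (2.57×10^-8)(2850)/(2.472e-04) = 0.2963 Ω
R₍73.8₎ = R₍20₎(1 + αΔT) = 0.2963 × (1 + 0.004×53.8) = 0.3601 Ω
P = I²R = (57.1)² × 0.3601 = 1170 W

1170 W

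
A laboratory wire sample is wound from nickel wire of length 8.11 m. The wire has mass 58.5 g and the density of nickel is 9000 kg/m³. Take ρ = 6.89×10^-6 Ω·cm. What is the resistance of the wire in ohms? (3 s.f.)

ρ = 6.89×10^-6 Ω·cm = 6.89×10^-8 Ω·m
A = m/(density·L) = 0.0585/(9000×8.11) = 8.0148e-07 m²
R = ρL/A = (6.89×10^-8)(8.11)/(8.0148e-07) = 0.697 Ω

0.697 Ω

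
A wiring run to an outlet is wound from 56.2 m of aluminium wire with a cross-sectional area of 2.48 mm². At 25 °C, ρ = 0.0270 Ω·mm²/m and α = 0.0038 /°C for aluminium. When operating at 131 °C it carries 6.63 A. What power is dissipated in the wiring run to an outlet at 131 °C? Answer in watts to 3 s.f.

ρ = 0.0270 Ω·mm²/m = 2.70×10^-8 Ω·m
A = 2.48 mm² = 2.480e-06 m²
R₍25₎ = ρL/A = (2.70×10^-8)(56.2)/(2.480e-06) = 0.6119 Ω
R₍131₎ = R₍25₎(1 + αΔT) = 0.6119 × (1 + 0.0038×106) = 0.8583 Ω
P = I²R = (6.63)² × 0.8583 = 37.7 W

37.7 W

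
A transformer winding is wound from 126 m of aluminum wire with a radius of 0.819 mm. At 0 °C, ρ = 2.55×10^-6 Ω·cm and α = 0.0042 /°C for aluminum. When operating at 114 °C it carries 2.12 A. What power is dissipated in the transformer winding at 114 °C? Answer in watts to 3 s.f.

ρ = 2.55×10^-6 Ω·cm = 2.55×10^-8 Ω·m
A = πr² = π(8.1900e-04 m)² = 2.107e-06 m²
R₍0₎ = ρL/A = (2.55×10^-8)(126)/(2.107e-06) = 1.525 Ω
R₍114₎ = R₍0₎(1 + αΔT) = 1.525 × (1 + 0.0042×114) = 2.255 Ω
P = I²R = (2.12)² × 2.255 = 10.1 W

10.1 W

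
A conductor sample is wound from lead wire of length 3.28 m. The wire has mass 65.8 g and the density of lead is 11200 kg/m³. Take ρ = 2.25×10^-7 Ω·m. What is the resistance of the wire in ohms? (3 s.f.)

0.412 Ω

A = m/(density·L) = 0.0658/(11200×3.28) = 1.7912e-06 m²
R = ρL/A = (2.25×10^-7)(3.28)/(1.7912e-06) = 0.412 Ω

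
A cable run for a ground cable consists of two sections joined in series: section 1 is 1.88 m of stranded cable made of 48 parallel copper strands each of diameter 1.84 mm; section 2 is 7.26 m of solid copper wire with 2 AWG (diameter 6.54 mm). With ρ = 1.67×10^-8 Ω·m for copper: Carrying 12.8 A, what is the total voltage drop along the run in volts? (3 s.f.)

0.0493 V

Section 1: A_strand = π(9.2000e-04)² = 2.659e-06 m²; R₁ = ρL/(N·A_s) = (1.67×10^-8)(1.88)/(48×2.659e-06) = 2.460×10^-4 Ω
Section 2: A = π(6.54/2 mm)² = π(3.2700e-03 m)² = 3.359e-05 m²
R₂ = (1.67×10^-8)(7.26)/(3.359e-05) = 0.003609 Ω
R = R₁ + R₂ = 0.003855 Ω
V = IR = 12.8 × 0.003855 = 0.0493 V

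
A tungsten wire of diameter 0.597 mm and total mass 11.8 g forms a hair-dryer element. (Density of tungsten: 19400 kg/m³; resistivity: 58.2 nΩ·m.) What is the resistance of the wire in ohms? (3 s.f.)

ρ = 58.2 nΩ·m = 5.82×10^-8 Ω·m
A = π(d/2)² = π(2.9850e-04 m)² = 2.7992e-07 m²
L = m/(density·A) = 0.0118/(19400×2.7992e-07) = 2.173 m
R = ρL/A = (5.82×10^-8)(2.173)/(2.7992e-07) = 0.452 Ω

0.452 Ω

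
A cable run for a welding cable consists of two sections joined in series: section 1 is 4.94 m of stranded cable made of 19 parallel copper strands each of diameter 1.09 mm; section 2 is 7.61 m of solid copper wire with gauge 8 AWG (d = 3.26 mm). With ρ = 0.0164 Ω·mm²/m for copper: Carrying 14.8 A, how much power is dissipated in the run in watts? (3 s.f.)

4.28 W

ρ = 0.0164 Ω·mm²/m = 1.64×10^-8 Ω·m
Section 1: A_strand = π(5.4500e-04)² = 9.331e-07 m²; R₁ = ρL/(N·A_s) = (1.64×10^-8)(4.94)/(19×9.331e-07) = 0.00457 Ω
Section 2: A = π(3.26/2 mm)² = π(1.6300e-03 m)² = 8.347e-06 m²
R₂ = (1.64×10^-8)(7.61)/(8.347e-06) = 0.01495 Ω
R = R₁ + R₂ = 0.01952 Ω
P = I²R = (14.8)² × 0.01952 = 4.28 W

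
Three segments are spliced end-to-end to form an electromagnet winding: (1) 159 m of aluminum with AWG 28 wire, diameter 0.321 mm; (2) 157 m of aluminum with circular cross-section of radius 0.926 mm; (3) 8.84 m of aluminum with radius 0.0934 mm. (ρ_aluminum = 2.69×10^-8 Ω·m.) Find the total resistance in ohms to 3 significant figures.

63.1 Ω

Seg 1: A = π(0.321/2 mm)² = π(1.6050e-04 m)² = 8.093e-08 m²
R_1 = (2.69×10^-8)(159)/(8.093e-08) = 52.85 Ω
Seg 2: A = πr² = π(9.2600e-04 m)² = 2.694e-06 m²
R_2 = (2.69×10^-8)(157)/(2.694e-06) = 1.568 Ω
Seg 3: A = πr² = π(9.3400e-05 m)² = 2.741e-08 m²
R_3 = (2.69×10^-8)(8.84)/(2.741e-08) = 8.677 Ω
R_total = R_1 + R_2 + R_3 = 63.1 Ω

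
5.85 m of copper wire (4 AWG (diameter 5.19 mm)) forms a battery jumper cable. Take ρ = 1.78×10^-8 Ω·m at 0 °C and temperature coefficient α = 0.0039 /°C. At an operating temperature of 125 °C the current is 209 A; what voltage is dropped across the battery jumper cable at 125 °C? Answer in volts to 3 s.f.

1.53 V

A = π(5.19/2 mm)² = π(2.5950e-03 m)² = 2.116e-05 m²
R₍0₎ = ρL/A = (1.78×10^-8)(5.85)/(2.116e-05) = 0.004922 Ω
R₍125₎ = R₍0₎(1 + αΔT) = 0.004922 × (1 + 0.0039×125) = 0.007322 Ω
V = IR = 209 × 0.007322 = 1.53 V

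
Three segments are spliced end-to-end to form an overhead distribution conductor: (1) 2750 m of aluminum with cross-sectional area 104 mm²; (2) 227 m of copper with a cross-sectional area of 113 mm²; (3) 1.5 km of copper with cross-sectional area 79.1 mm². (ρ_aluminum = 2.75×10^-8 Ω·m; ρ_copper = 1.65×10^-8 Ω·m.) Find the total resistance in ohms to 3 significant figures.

Seg 1: A = 104 mm² = 1.040e-04 m²
R_1 = (2.75×10^-8)(2750)/(1.040e-04) = 0.7272 Ω
Seg 2: A = 113 mm² = 1.130e-04 m²
R_2 = (1.65×10^-8)(227)/(1.130e-04) = 0.03315 Ω
Seg 3: A = 79.1 mm² = 7.910e-05 m²
R_3 = (1.65×10^-8)(1500)/(7.910e-05) = 0.3129 Ω
R_total = R_1 + R_2 + R_3 = 1.07 Ω

1.07 Ω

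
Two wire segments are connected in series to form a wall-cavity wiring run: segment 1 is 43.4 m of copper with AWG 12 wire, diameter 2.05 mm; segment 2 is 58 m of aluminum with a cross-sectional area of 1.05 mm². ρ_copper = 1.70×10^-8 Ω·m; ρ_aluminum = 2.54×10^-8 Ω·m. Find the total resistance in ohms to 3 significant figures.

Segment 1: A = π(2.05/2 mm)² = π(1.0250e-03 m)² = 3.301e-06 m²
R₁ = ρL/A = (1.70×10^-8)(43.4)/(3.301e-06) = 0.2235 Ω
Segment 2: A = 1.05 mm² = 1.050e-06 m²
R₂ = (2.54×10^-8)(58)/(1.050e-06) = 1.403 Ω
R = R₁ + R₂ = 1.63 Ω

1.63 Ω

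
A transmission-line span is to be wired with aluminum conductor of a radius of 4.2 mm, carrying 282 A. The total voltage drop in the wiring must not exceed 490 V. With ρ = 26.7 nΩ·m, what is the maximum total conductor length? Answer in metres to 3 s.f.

3610 m

ρ = 26.7 nΩ·m = 2.67×10^-8 Ω·m
A = πr² = π(4.2000e-03 m)² = 5.542e-05 m²
L_max = V_max·A/(1·ρI) = (490)(5.542e-05)/(2.67×10^-8×282) = 3610 m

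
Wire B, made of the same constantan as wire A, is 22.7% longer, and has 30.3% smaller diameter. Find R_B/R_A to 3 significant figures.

2.53

R ∝ L/d², so R_B/R_A = (1 + 22.7/100) × (1 − 30.3/100)⁻²
= 1.227 × 2.058 = 2.53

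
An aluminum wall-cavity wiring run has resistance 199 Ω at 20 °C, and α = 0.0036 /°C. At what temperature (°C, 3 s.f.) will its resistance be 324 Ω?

194 °C

R = R₀(1 + α(T − T₀)) ⇒ T = T₀ + (R/R₀ − 1)/α
T = 20 + (324/199 − 1)/0.0036 = 20 + (0.6281)/0.0036 = 194 °C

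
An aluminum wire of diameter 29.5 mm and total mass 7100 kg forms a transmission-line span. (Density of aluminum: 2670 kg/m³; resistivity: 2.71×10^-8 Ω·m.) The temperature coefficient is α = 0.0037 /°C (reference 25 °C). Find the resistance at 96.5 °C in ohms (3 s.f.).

A = π(d/2)² = π(1.4750e-02 m)² = 6.8349e-04 m²
L = m/(density·A) = 7100/(2670×6.8349e-04) = 3891 m
R = ρL/A = (2.71×10^-8)(3891)/(6.8349e-04) = 0.1543 Ω
R(96.5 °C) = 0.1543 × (1 + 0.0037×71.5) = 0.195 Ω

0.195 Ω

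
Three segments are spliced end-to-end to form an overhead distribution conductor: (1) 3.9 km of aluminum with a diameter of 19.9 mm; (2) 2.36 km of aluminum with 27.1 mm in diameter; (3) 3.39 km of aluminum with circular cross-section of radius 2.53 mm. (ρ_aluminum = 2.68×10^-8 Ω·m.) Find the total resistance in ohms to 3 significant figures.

Seg 1: A = π(d/2)² = π(9.9500e-03 m)² = 3.110e-04 m²
R_1 = (2.68×10^-8)(3900)/(3.110e-04) = 0.336 Ω
Seg 2: A = π(d/2)² = π(1.3550e-02 m)² = 5.768e-04 m²
R_2 = (2.68×10^-8)(2360)/(5.768e-04) = 0.1097 Ω
Seg 3: A = πr² = π(2.5300e-03 m)² = 2.011e-05 m²
R_3 = (2.68×10^-8)(3390)/(2.011e-05) = 4.518 Ω
R_total = R_1 + R_2 + R_3 = 4.96 Ω

4.96 Ω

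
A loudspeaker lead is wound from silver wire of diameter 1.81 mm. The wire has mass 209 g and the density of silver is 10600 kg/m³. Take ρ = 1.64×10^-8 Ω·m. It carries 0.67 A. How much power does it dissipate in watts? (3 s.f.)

0.0219 W

A = π(d/2)² = π(9.0500e-04 m)² = 2.5730e-06 m²
L = m/(density·A) = 0.209/(10600×2.5730e-06) = 7.663 m
R = ρL/A = (1.64×10^-8)(7.663)/(2.5730e-06) = 0.04884 Ω
P = I²R = (0.67)² × 0.04884 = 0.0219 W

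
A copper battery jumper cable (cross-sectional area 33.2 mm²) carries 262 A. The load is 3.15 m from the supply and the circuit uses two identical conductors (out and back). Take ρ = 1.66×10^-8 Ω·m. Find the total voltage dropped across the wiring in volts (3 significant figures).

0.825 V

A = 33.2 mm² = 3.320e-05 m²
Total conductor length (both ways) L = 2 × 3.15 = 6.3 m
R = ρL/A = (1.66×10^-8)(6.3)/(3.320e-05) = 0.00315 Ω
V = IR = 262 × 0.00315 = 0.825 V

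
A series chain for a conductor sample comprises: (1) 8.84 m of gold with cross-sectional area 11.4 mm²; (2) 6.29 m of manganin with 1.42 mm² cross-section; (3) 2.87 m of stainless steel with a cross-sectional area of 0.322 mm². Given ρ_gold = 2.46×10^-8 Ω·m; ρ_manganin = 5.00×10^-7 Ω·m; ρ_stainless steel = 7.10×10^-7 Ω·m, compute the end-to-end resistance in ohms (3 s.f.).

Seg 1: A = 11.4 mm² = 1.140e-05 m²
R_1 = (2.46×10^-8)(8.84)/(1.140e-05) = 0.01908 Ω
Seg 2: A = 1.42 mm² = 1.420e-06 m²
R_2 = (5.00×10^-7)(6.29)/(1.420e-06) = 2.215 Ω
Seg 3: A = 0.322 mm² = 3.220e-07 m²
R_3 = (7.10×10^-7)(2.87)/(3.220e-07) = 6.328 Ω
R_total = R_1 + R_2 + R_3 = 8.56 Ω

8.56 Ω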